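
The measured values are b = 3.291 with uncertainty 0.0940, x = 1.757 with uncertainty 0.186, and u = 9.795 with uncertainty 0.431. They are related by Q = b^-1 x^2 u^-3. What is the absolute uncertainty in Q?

0.000251

Q is a product of powers, so relative uncertainties combine in quadrature:
  (-1·δb/b)² = (-1×0.0286)² = 0.000816;  (2·δx/x)² = (2×0.106)² = 0.0448;  (-3·δu/u)² = (-3×0.0440)² = 0.0174
δQ/Q = √(0.0631) = 0.251
Q = 0.0009982, so δQ = 0.251 × 0.0009982 = 0.000251.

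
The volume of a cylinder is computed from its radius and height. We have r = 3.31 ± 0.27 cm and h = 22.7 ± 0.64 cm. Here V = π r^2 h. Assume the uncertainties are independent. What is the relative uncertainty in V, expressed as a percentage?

Each factor contributes (exponent × relative error)² to (δV/V)²:
  (2·δr/r)² = (2×0.0816)² = 0.0266;  (1·δh/h)² = (1×0.0282)² = 0.000795
δV/V = √(0.0274) = 0.166

16.6%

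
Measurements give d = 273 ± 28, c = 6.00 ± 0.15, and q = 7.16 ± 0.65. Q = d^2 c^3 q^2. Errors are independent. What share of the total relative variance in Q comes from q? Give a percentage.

(δQ/Q)² = (2·δd/d)² + (3·δc/c)² + (2·δq/q)²
  d term: (2×0.103)² = 0.0421
  c term: (3×0.0250)² = 0.00562
  q term: (2×0.0908)² = 0.0330
Total = 0.0807. Share from q = 0.0330/0.0807 = 0.409.

40.9%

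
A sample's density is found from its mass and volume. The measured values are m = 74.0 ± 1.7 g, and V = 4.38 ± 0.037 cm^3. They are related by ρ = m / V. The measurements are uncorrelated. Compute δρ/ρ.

Relative error in a monomial: (δρ/ρ)² = Σ (nᵢ · δxᵢ/xᵢ)².
  (1·δm/m)² = (1×0.0230)² = 0.000528;  (-1·δV/V)² = (-1×0.00845)² = 7.14e-05
δρ/ρ = √(0.000599) = 0.0245

0.0245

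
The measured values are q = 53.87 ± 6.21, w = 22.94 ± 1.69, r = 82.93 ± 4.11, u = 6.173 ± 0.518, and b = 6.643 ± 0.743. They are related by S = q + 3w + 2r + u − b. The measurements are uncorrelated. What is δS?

11.5

For a sum/difference, combine absolute errors in quadrature:
  (δq)² = 38.6;  (3·δw)² = 25.7;  (2·δr)² = 67.6;  (δu)² = 0.268;  (δb)² = 0.552
δS = √(133) = 11.5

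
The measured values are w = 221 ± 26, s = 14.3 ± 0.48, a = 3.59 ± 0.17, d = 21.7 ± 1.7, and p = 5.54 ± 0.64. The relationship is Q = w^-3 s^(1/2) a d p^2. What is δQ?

0.000362

Products/powers → add relative errors in quadrature, weighted by exponent:
  (-3·δw/w)² = (-3×0.118)² = 0.125;  (½·δs/s)² = (0.5×0.0336)² = 0.000282;  (1·δa/a)² = (1×0.0474)² = 0.00224;  (1·δd/d)² = (1×0.0783)² = 0.00614;  (2·δp/p)² = (2×0.116)² = 0.0534
δQ/Q = √(0.187) = 0.432
Q = 0.000838, so δQ = 0.432 × 0.000838 = 0.000362.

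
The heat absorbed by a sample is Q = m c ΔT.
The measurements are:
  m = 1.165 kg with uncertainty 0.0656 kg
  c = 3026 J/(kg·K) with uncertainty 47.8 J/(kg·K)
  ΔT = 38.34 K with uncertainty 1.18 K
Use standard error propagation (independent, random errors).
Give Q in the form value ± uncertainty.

Each factor contributes (exponent × relative error)² to (δQ/Q)²:
  (1·δm/m)² = (1×0.0563)² = 0.00317;  (1·δc/c)² = (1×0.0158)² = 0.000250;  (1·δΔT/ΔT)² = (1×0.0308)² = 0.000947
δQ/Q = √(0.00437) = 0.0661
Q = 135200 J, so δQ = 0.0661 × 135200 = 8930 J.

135200 ± 8930 J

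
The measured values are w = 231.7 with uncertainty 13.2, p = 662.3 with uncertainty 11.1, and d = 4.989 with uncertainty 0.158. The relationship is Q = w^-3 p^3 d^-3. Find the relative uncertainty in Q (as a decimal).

0.202

For a monomial Q ∝ w^-3, p^3, d^-3, fractional errors add in quadrature:
  (-3·δw/w)² = (-3×0.0570)² = 0.0292;  (3·δp/p)² = (3×0.0168)² = 0.00253;  (-3·δd/d)² = (-3×0.0317)² = 0.00903
δQ/Q = √(0.0408) = 0.202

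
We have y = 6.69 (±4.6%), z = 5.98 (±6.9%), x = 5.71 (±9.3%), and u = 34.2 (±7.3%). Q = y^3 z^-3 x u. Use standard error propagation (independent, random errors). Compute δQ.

Relative error in a monomial: (δQ/Q)² = Σ (nᵢ · δxᵢ/xᵢ)².
  (3·δy/y)² = (3×0.0460)² = 0.0190;  (-3·δz/z)² = (-3×0.0690)² = 0.0428;  (1·δx/x)² = (1×0.0930)² = 0.00865;  (1·δu/u)² = (1×0.0730)² = 0.00533
δQ/Q = √(0.0759) = 0.275
Q = 273, so δQ = 0.275 × 273 = 75.3.

75.3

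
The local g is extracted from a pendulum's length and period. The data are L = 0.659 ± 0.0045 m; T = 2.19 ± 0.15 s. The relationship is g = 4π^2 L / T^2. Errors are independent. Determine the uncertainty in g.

g is a product of powers, so relative uncertainties combine in quadrature:
  (1·δL/L)² = (1×0.00683)² = 4.66e-05;  (-2·δT/T)² = (-2×0.0685)² = 0.0188
δg/g = √(0.0188) = 0.137
g = 5.42 m/s^2, so δg = 0.137 × 5.42 = 0.744 m/s^2.

0.744 m/s^2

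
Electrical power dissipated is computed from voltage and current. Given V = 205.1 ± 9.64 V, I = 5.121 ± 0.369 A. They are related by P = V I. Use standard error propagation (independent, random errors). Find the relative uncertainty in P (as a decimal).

0.0860

Since P is a product/quotient, work with relative uncertainties:
  (1·δV/V)² = (1×0.0470)² = 0.00221;  (1·δI/I)² = (1×0.0721)² = 0.00519
δP/P = √(0.00740) = 0.0860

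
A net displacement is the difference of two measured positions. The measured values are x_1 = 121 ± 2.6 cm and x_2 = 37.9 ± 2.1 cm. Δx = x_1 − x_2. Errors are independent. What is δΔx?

3.34 cm

Sums and differences: (δΔx)² = Σ (cᵢ δxᵢ)².
  (δx_1)² = 6.76;  (δx_2)² = 4.41
δΔx = √(11.2) = 3.34 cm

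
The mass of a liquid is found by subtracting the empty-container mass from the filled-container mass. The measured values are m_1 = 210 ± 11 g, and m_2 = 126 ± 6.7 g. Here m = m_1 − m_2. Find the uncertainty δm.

12.9 g

Sums and differences: (δm)² = Σ (cᵢ δxᵢ)².
  (δm_1)² = 121;  (δm_2)² = 44.9
δm = √(166) = 12.9 g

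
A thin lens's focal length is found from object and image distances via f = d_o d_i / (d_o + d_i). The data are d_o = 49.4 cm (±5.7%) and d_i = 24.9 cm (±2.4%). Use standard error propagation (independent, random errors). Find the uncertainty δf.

∂f/∂d_o = (d_i/(d_o+d_i))² = 0.112;  ∂f/∂d_i = (d_o/(d_o+d_i))² = 0.442
δf = √((∂f/∂d_o · δd_o)² + (∂f/∂d_i · δd_i)²) = √(0.100 + 0.0698) = 0.412 cm

0.412 cm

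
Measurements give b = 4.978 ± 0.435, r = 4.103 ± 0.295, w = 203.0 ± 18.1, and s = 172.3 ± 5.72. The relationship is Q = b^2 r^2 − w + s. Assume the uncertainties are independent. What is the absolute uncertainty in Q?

96.3

Let p = b^2·r^2 = 417.2. δp/p = √((2·δb/b)² + (2·δr/r)²) = √(0.0305 + 0.0207) = 0.226, so δp = 94.4.
Q = p − w + s: δQ = √(δp² + δw² + δs²) = √(8910 + 328 + 32.7) = 96.3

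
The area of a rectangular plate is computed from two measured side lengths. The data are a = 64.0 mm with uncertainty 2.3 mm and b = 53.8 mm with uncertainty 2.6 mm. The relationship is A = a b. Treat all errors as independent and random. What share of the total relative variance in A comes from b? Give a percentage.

(δA/A)² = (1·δa/a)² + (1·δb/b)²
  a term: (1×0.0359)² = 0.00129
  b term: (1×0.0483)² = 0.00234
Total = 0.00363. Share from b = 0.00234/0.00363 = 0.644.

64.4%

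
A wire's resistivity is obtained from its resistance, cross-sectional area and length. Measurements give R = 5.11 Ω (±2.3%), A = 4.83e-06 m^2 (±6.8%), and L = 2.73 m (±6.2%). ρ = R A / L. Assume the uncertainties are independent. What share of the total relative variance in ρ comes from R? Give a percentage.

5.88%

(δρ/ρ)² = (1·δR/R)² + (1·δA/A)² + (-1·δL/L)²
  R term: (1×0.0230)² = 0.000529
  A term: (1×0.0680)² = 0.00462
  L term: (-1×0.0620)² = 0.00384
Total = 0.00900. Share from R = 0.000529/0.00900 = 0.0588.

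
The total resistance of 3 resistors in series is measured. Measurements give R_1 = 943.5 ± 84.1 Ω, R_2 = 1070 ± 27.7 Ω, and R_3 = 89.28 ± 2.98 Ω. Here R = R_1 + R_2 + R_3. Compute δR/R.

0.0421

Each term contributes (cᵢ δxᵢ)² to (δR)²:
  (δR_1)² = 7070;  (δR_2)² = 767;  (δR_3)² = 8.88
δR = √(7850) = 88.6 Ω
R = 2103 Ω, so δR/R = 88.6/2103 = 0.0421.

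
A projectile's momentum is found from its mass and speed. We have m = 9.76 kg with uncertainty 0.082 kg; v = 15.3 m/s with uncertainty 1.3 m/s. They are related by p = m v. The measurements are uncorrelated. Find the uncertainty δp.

Products/powers → add relative errors in quadrature, weighted by exponent:
  (1·δm/m)² = (1×0.00840)² = 7.06e-05;  (1·δv/v)² = (1×0.0850)² = 0.00722
δp/p = √(0.00729) = 0.0854
p = 149 kg·m/s, so δp = 0.0854 × 149 = 12.7 kg·m/s.

12.7 kg·m/s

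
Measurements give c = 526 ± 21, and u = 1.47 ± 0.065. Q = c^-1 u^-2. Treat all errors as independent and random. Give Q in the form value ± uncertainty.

Each factor contributes (exponent × relative error)² to (δQ/Q)²:
  (-1·δc/c)² = (-1×0.0399)² = 0.00159;  (-2·δu/u)² = (-2×0.0442)² = 0.00782
δQ/Q = √(0.00941) = 0.0970
Q = 0.000880, so δQ = 0.0970 × 0.000880 = 8.54e-05.

(8.80 ± 0.854) × 10^-4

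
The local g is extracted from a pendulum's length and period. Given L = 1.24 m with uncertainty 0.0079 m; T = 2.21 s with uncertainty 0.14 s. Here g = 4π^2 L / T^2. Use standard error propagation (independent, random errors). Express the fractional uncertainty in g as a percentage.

12.7%

Relative error in a monomial: (δg/g)² = Σ (nᵢ · δxᵢ/xᵢ)².
  (1·δL/L)² = (1×0.00637)² = 4.06e-05;  (-2·δT/T)² = (-2×0.0633)² = 0.0161
δg/g = √(0.0161) = 0.127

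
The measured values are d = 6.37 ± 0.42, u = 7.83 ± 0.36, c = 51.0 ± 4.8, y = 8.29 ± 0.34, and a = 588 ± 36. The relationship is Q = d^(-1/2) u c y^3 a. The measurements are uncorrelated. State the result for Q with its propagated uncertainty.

Relative error in a monomial: (δQ/Q)² = Σ (nᵢ · δxᵢ/xᵢ)².
  (−½·δd/d)² = (-0.5×0.0659)² = 0.00109;  (1·δu/u)² = (1×0.0460)² = 0.00211;  (1·δc/c)² = (1×0.0941)² = 0.00886;  (3·δy/y)² = (3×0.0410)² = 0.0151;  (1·δa/a)² = (1×0.0612)² = 0.00375
δQ/Q = √(0.0309) = 0.176
Q = 5.3e+07, so δQ = 0.176 × 5.3e+07 = 9.32e+06.

(5.30 ± 0.932) × 10^7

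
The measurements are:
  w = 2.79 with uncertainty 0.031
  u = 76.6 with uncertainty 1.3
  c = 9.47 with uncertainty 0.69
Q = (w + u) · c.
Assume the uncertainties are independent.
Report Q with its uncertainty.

752 ± 56.1

Let h = w + u = 79.4. δh = √(δw² + δu²) = √(0.000961 + 1.69) = 1.30, so δh/h = 0.0164.
Q is then a monomial in h, c:
δQ/Q = √((δh/h)² + (1·δc/c)²) = √(0.000268 + 0.00531) = 0.0747
Q = 752, so δQ = 0.0747 × 752 = 56.1.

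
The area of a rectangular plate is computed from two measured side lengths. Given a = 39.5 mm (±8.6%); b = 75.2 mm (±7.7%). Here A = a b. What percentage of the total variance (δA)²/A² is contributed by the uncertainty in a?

(δA/A)² = (1·δa/a)² + (1·δb/b)²
  a term: (1×0.0860)² = 0.00740
  b term: (1×0.0770)² = 0.00593
Total = 0.0133. Share from a = 0.00740/0.0133 = 0.555.

55.5%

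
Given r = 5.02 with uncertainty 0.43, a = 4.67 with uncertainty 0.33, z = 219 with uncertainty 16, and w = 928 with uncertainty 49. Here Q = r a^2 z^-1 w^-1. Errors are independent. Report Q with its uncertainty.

Products/powers → add relative errors in quadrature, weighted by exponent:
  (1·δr/r)² = (1×0.0857)² = 0.00734;  (2·δa/a)² = (2×0.0707)² = 0.0200;  (-1·δz/z)² = (-1×0.0731)² = 0.00534;  (-1·δw/w)² = (-1×0.0528)² = 0.00279
δQ/Q = √(0.0354) = 0.188
Q = 0.000539, so δQ = 0.188 × 0.000539 = 0.000101.

0.000539 ± 0.000101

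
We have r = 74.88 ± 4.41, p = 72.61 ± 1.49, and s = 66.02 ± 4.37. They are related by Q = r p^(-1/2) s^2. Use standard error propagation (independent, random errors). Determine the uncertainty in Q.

5560

For a monomial Q ∝ r, p^(-1/2), s^2, fractional errors add in quadrature:
  (1·δr/r)² = (1×0.0589)² = 0.00347;  (−½·δp/p)² = (-0.5×0.0205)² = 0.000105;  (2·δs/s)² = (2×0.0662)² = 0.0175
δQ/Q = √(0.0211) = 0.145
Q = 38300, so δQ = 0.145 × 38300 = 5560.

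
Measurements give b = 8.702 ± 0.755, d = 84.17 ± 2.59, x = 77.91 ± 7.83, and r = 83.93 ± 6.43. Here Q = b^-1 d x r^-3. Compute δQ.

Each factor contributes (exponent × relative error)² to (δQ/Q)²:
  (-1·δb/b)² = (-1×0.0868)² = 0.00753;  (1·δd/d)² = (1×0.0308)² = 0.000947;  (1·δx/x)² = (1×0.101)² = 0.0101;  (-3·δr/r)² = (-3×0.0766)² = 0.0528
δQ/Q = √(0.0714) = 0.267
Q = 0.001275, so δQ = 0.267 × 0.001275 = 0.000341.

0.000341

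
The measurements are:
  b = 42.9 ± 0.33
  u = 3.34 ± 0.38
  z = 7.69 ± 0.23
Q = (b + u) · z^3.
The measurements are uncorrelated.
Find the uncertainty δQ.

Let w = b + u = 46.2. δw = √(δb² + δu²) = √(0.109 + 0.144) = 0.503, so δw/w = 0.0109.
Q is then a monomial in w, z:
δQ/Q = √((δw/w)² + (3·δz/z)²) = √(0.000118 + 0.00805) = 0.0904
Q = 21000, so δQ = 0.0904 × 21000 = 1900.

1900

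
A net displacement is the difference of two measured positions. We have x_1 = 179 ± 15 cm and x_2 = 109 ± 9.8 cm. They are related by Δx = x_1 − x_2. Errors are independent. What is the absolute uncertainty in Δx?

Sums and differences: (δΔx)² = Σ (cᵢ δxᵢ)².
  (δx_1)² = 225;  (δx_2)² = 96.0
δΔx = √(321) = 17.9 cm

17.9 cm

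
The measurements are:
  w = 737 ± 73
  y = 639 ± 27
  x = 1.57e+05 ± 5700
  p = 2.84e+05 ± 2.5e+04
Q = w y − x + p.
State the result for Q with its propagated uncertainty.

(5.98 ± 0.568) × 10^5

Let h = w·y = 4.71e+05. δh/h = √((1·δw/w)² + (1·δy/y)²) = √(0.00981 + 0.00179) = 0.108, so δh = 50700.
Q = h − x + p: δQ = √(δh² + δx² + δp²) = √(2.57e+09 + 3.25e+07 + 6.25e+08) = 56800
Q = 5.98e+05.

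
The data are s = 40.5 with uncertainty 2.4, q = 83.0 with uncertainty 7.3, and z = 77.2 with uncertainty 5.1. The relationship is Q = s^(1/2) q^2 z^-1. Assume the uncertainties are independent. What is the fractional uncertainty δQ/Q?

For a monomial Q ∝ s^(1/2), q^2, z^-1, fractional errors add in quadrature:
  (½·δs/s)² = (0.5×0.0593)² = 0.000878;  (2·δq/q)² = (2×0.0880)² = 0.0309;  (-1·δz/z)² = (-1×0.0661)² = 0.00436
δQ/Q = √(0.0362) = 0.190

0.190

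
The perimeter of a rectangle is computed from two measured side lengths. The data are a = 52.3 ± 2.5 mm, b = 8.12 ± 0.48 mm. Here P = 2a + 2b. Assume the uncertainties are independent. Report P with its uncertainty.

P is a linear combination, so absolute uncertainties add in quadrature:
  (2·δa)² = 25.0;  (2·δb)² = 0.922
δP = √(25.9) = 5.09 mm
P = 121 mm.

121 ± 5.09 mm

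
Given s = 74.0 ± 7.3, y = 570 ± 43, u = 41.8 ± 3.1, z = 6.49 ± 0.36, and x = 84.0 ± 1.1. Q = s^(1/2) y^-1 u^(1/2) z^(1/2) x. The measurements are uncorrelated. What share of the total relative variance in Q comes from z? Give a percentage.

(δQ/Q)² = (½·δs/s)² + (-1·δy/y)² + (½·δu/u)² + (½·δz/z)² + (1·δx/x)²
  s term: (0.5×0.0986)² = 0.00243
  y term: (-1×0.0754)² = 0.00569
  u term: (0.5×0.0742)² = 0.00138
  z term: (0.5×0.0555)² = 0.000769
  x term: (1×0.0131)² = 0.000171
Total = 0.0104. Share from z = 0.000769/0.0104 = 0.0737.

7.37%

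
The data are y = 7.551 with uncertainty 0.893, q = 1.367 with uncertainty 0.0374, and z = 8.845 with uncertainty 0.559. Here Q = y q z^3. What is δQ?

1610

Each factor contributes (exponent × relative error)² to (δQ/Q)²:
  (1·δy/y)² = (1×0.118)² = 0.0140;  (1·δq/q)² = (1×0.0274)² = 0.000749;  (3·δz/z)² = (3×0.0632)² = 0.0359
δQ/Q = √(0.0507) = 0.225
Q = 7143, so δQ = 0.225 × 7143 = 1610.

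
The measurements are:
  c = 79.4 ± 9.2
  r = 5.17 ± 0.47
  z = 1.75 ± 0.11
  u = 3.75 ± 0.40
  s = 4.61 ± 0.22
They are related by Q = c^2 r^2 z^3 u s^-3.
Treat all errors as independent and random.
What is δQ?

Each factor contributes (exponent × relative error)² to (δQ/Q)²:
  (2·δc/c)² = (2×0.116)² = 0.0537;  (2·δr/r)² = (2×0.0909)² = 0.0331;  (3·δz/z)² = (3×0.0629)² = 0.0356;  (1·δu/u)² = (1×0.107)² = 0.0114;  (-3·δs/s)² = (-3×0.0477)² = 0.0205
δQ/Q = √(0.154) = 0.393
Q = 34600, so δQ = 0.393 × 34600 = 13600.

13600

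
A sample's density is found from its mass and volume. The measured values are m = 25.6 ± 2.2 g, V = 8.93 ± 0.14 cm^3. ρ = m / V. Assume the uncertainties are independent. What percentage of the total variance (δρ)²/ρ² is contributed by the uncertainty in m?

(δρ/ρ)² = (1·δm/m)² + (-1·δV/V)²
  m term: (1×0.0859)² = 0.00739
  V term: (-1×0.0157)² = 0.000246
Total = 0.00763. Share from m = 0.00739/0.00763 = 0.968.

96.8%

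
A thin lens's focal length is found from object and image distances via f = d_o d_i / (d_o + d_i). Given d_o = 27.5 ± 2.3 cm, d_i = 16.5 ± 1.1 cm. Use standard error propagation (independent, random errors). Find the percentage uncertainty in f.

∂f/∂d_o = (d_i/(d_o+d_i))² = 0.141;  ∂f/∂d_i = (d_o/(d_o+d_i))² = 0.391
δf = √((∂f/∂d_o · δd_o)² + (∂f/∂d_i · δd_i)²) = √(0.105 + 0.185) = 0.538 cm
f = 10.3 cm, so δf/f = 0.538/10.3 = 0.0522.

5.22%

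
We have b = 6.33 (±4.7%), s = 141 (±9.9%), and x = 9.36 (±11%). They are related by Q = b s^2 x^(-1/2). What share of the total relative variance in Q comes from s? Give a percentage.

(δQ/Q)² = (1·δb/b)² + (2·δs/s)² + (−½·δx/x)²
  b term: (1×0.0470)² = 0.00221
  s term: (2×0.0990)² = 0.0392
  x term: (-0.5×0.110)² = 0.00302
Total = 0.0444. Share from s = 0.0392/0.0444 = 0.882.

88.2%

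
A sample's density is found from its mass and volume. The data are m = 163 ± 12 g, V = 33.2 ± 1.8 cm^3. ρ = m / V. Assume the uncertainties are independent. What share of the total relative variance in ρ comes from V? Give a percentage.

35.2%

(δρ/ρ)² = (1·δm/m)² + (-1·δV/V)²
  m term: (1×0.0736)² = 0.00542
  V term: (-1×0.0542)² = 0.00294
Total = 0.00836. Share from V = 0.00294/0.00836 = 0.352.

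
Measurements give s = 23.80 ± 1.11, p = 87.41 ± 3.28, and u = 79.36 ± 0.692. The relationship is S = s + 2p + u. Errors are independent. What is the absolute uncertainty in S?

Each term contributes (cᵢ δxᵢ)² to (δS)²:
  (δs)² = 1.23;  (2·δp)² = 43.0;  (δu)² = 0.479
δS = √(44.7) = 6.69

6.69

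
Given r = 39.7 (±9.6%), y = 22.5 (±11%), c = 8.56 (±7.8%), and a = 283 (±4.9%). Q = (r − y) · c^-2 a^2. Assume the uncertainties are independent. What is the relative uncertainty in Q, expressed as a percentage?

32.2%

Let u = r − y = 17.2. δu = √(δr² + δy²) = √(14.5 + 6.13) = 4.54, so δu/u = 0.264.
Q is then a monomial in u, c, a:
δQ/Q = √((δu/u)² + (-2·δc/c)² + (2·δa/a)²) = √(0.0698 + 0.0243 + 0.00960) = 0.322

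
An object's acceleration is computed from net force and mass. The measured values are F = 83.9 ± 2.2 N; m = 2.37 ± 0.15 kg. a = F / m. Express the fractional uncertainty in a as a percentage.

Products/powers → add relative errors in quadrature, weighted by exponent:
  (1·δF/F)² = (1×0.0262)² = 0.000688;  (-1·δm/m)² = (-1×0.0633)² = 0.00401
δa/a = √(0.00469) = 0.0685

6.85%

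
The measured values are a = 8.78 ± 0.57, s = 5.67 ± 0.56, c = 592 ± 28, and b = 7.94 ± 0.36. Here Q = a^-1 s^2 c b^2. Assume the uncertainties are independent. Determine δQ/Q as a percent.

Each factor contributes (exponent × relative error)² to (δQ/Q)²:
  (-1·δa/a)² = (-1×0.0649)² = 0.00421;  (2·δs/s)² = (2×0.0988)² = 0.0390;  (1·δc/c)² = (1×0.0473)² = 0.00224;  (2·δb/b)² = (2×0.0453)² = 0.00822
δQ/Q = √(0.0537) = 0.232

23.2%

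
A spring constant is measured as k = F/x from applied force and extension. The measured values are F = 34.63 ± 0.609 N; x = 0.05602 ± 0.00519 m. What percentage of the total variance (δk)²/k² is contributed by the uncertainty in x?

(δk/k)² = (1·δF/F)² + (-1·δx/x)²
  F term: (1×0.0176)² = 0.000309
  x term: (-1×0.0926)² = 0.00858
Total = 0.00889. Share from x = 0.00858/0.00889 = 0.965.

96.5%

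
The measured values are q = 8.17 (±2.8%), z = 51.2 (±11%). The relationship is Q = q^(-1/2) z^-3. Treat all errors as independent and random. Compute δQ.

Products/powers → add relative errors in quadrature, weighted by exponent:
  (−½·δq/q)² = (-0.5×0.0280)² = 0.000196;  (-3·δz/z)² = (-3×0.110)² = 0.109
δQ/Q = √(0.109) = 0.330
Q = 2.61e-06, so δQ = 0.330 × 2.61e-06 = 8.61e-07.

8.61e-07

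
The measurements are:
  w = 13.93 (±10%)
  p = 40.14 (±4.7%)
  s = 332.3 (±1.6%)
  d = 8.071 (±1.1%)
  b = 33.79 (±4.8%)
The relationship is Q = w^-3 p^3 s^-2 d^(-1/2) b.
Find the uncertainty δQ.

For a monomial Q ∝ w^-3, p^3, s^-2, d^(-1/2), b, fractional errors add in quadrature:
  (-3·δw/w)² = (-3×0.100)² = 0.0900;  (3·δp/p)² = (3×0.0470)² = 0.0199;  (-2·δs/s)² = (-2×0.0160)² = 0.00102;  (−½·δd/d)² = (-0.5×0.0110)² = 3.03e-05;  (1·δb/b)² = (1×0.0480)² = 0.00230
δQ/Q = √(0.113) = 0.337
Q = 0.002577, so δQ = 0.337 × 0.002577 = 0.000867.

0.000867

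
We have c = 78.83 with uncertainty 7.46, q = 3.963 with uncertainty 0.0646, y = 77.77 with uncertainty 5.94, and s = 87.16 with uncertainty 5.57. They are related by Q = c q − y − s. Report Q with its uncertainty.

147.5 ± 31.1

Let p = c·q = 312.4. δp/p = √((1·δc/c)² + (1·δq/q)²) = √(0.00896 + 0.000266) = 0.0960, so δp = 30.0.
Q = p − y − s: δQ = √(δp² + δy² + δs²) = √(900 + 35.3 + 31.0) = 31.1
Q = 147.5.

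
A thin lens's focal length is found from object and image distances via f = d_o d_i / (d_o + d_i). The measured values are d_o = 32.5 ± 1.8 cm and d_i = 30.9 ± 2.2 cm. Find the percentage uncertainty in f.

4.54%

∂f/∂d_o = (d_i/(d_o+d_i))² = 0.238;  ∂f/∂d_i = (d_o/(d_o+d_i))² = 0.263
δf = √((∂f/∂d_o · δd_o)² + (∂f/∂d_i · δd_i)²) = √(0.183 + 0.334) = 0.719 cm
f = 15.8 cm, so δf/f = 0.719/15.8 = 0.0454.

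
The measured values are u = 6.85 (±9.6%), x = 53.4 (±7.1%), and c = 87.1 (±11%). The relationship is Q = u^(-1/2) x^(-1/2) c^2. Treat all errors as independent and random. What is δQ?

90.4

Q is a product of powers, so relative uncertainties combine in quadrature:
  (−½·δu/u)² = (-0.5×0.0960)² = 0.00230;  (−½·δx/x)² = (-0.5×0.0710)² = 0.00126;  (2·δc/c)² = (2×0.110)² = 0.0484
δQ/Q = √(0.0520) = 0.228
Q = 397, so δQ = 0.228 × 397 = 90.4.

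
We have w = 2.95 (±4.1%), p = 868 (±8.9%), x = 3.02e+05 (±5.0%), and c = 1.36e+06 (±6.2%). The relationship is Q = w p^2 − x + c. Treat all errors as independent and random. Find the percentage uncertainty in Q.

Let h = w·p^2 = 2.22e+06. δh/h = √((1·δw/w)² + (2·δp/p)²) = √(0.00168 + 0.0317) = 0.183, so δh = 4.06e+05.
Q = h − x + c: δQ = √(δh² + δx² + δc²) = √(1.65e+11 + 2.28e+08 + 7.11e+09) = 4.15e+05
Q = 3.28e+06, so δQ/Q = 4.15e+05/3.28e+06 = 0.126.

12.6%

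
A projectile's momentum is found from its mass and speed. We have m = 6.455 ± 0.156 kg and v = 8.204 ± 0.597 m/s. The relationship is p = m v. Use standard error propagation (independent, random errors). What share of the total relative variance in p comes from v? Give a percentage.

90.1%

(δp/p)² = (1·δm/m)² + (1·δv/v)²
  m term: (1×0.0242)² = 0.000584
  v term: (1×0.0728)² = 0.00530
Total = 0.00588. Share from v = 0.00530/0.00588 = 0.901.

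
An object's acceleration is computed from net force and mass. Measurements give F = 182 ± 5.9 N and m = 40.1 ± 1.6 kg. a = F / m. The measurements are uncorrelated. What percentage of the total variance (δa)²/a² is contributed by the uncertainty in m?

60.2%

(δa/a)² = (1·δF/F)² + (-1·δm/m)²
  F term: (1×0.0324)² = 0.00105
  m term: (-1×0.0399)² = 0.00159
Total = 0.00264. Share from m = 0.00159/0.00264 = 0.602.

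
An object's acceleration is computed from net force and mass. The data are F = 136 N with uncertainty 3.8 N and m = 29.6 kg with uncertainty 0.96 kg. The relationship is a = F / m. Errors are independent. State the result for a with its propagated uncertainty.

a is a product of powers, so relative uncertainties combine in quadrature:
  (1·δF/F)² = (1×0.0279)² = 0.000781;  (-1·δm/m)² = (-1×0.0324)² = 0.00105
δa/a = √(0.00183) = 0.0428
a = 4.59 m/s^2, so δa = 0.0428 × 4.59 = 0.197 m/s^2.

4.59 ± 0.197 m/s^2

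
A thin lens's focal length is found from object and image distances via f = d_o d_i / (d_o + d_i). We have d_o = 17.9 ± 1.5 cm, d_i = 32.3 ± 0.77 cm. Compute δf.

∂f/∂d_o = (d_i/(d_o+d_i))² = 0.414;  ∂f/∂d_i = (d_o/(d_o+d_i))² = 0.127
δf = √((∂f/∂d_o · δd_o)² + (∂f/∂d_i · δd_i)²) = √(0.386 + 0.00958) = 0.629 cm

0.629 cm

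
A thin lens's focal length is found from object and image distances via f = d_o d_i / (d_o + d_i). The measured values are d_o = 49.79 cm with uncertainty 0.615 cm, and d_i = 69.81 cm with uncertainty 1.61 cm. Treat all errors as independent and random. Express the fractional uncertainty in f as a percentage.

1.20%

∂f/∂d_o = (d_i/(d_o+d_i))² = 0.341;  ∂f/∂d_i = (d_o/(d_o+d_i))² = 0.173
δf = √((∂f/∂d_o · δd_o)² + (∂f/∂d_i · δd_i)²) = √(0.0439 + 0.0779) = 0.349 cm
f = 29.06 cm, so δf/f = 0.349/29.06 = 0.0120.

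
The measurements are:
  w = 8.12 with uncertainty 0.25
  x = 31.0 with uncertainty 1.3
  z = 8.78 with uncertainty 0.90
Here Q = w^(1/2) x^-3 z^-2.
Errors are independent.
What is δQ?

2.99e-07

Relative error in a monomial: (δQ/Q)² = Σ (nᵢ · δxᵢ/xᵢ)².
  (½·δw/w)² = (0.5×0.0308)² = 0.000237;  (-3·δx/x)² = (-3×0.0419)² = 0.0158;  (-2·δz/z)² = (-2×0.103)² = 0.0420
δQ/Q = √(0.0581) = 0.241
Q = 1.24e-06, so δQ = 0.241 × 1.24e-06 = 2.99e-07.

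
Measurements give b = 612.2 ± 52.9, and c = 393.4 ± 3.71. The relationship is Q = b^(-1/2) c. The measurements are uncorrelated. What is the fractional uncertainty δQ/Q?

For a monomial Q ∝ b^(-1/2), c, fractional errors add in quadrature:
  (−½·δb/b)² = (-0.5×0.0864)² = 0.00187;  (1·δc/c)² = (1×0.00943)² = 8.89e-05
δQ/Q = √(0.00196) = 0.0442

0.0442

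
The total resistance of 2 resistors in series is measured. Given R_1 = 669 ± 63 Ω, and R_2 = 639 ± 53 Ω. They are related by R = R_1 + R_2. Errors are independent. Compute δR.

R is a linear combination, so absolute uncertainties add in quadrature:
  (δR_1)² = 3970;  (δR_2)² = 2810
δR = √(6780) = 82.3 Ω

82.3 Ω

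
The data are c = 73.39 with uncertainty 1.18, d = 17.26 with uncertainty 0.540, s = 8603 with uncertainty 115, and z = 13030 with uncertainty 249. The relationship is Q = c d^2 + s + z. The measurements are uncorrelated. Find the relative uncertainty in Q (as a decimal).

Let p = c·d^2 = 21860. δp/p = √((1·δc/c)² + (2·δd/d)²) = √(0.000259 + 0.00392) = 0.0646, so δp = 1410.
Q = p + s + z: δQ = √(δp² + δs² + δz²) = √(2e+06 + 13200 + 62000) = 1440
Q = 43500, so δQ/Q = 1440/43500 = 0.0331.

0.0331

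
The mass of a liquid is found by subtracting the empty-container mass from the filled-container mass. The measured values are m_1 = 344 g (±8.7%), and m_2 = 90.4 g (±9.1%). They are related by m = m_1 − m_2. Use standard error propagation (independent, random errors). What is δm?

m is a linear combination, so absolute uncertainties add in quadrature:
  (δm_1)² = 896;  (δm_2)² = 67.7
δm = √(963) = 31.0 g

31.0 g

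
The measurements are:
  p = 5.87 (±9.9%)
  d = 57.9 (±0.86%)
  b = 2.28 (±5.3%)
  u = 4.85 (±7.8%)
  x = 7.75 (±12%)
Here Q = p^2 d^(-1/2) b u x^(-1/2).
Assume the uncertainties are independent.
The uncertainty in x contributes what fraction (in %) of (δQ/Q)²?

(δQ/Q)² = (2·δp/p)² + (−½·δd/d)² + (1·δb/b)² + (1·δu/u)² + (−½·δx/x)²
  p term: (2×0.0990)² = 0.0392
  d term: (-0.5×0.00860)² = 1.85e-05
  b term: (1×0.0530)² = 0.00281
  u term: (1×0.0780)² = 0.00608
  x term: (-0.5×0.120)² = 0.00360
Total = 0.0517. Share from x = 0.00360/0.0517 = 0.0696.

6.96%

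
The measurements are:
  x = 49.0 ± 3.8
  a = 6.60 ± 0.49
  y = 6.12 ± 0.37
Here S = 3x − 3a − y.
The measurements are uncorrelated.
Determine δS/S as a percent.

9.50%

Absolute uncertainties add in quadrature for a linear combination:
  (3·δx)² = 130;  (3·δa)² = 2.16;  (δy)² = 0.137
δS = √(132) = 11.5
S = 121, so δS/S = 11.5/121 = 0.0950.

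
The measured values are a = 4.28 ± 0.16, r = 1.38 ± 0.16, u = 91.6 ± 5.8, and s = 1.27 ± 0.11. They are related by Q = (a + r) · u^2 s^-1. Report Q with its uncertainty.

Let w = a + r = 5.66. δw = √(δa² + δr²) = √(0.0256 + 0.0256) = 0.226, so δw/w = 0.0400.
Q is then a monomial in w, u, s:
δQ/Q = √((δw/w)² + (2·δu/u)² + (-1·δs/s)²) = √(0.00160 + 0.0160 + 0.00750) = 0.159
Q = 37400, so δQ = 0.159 × 37400 = 5930.

37400 ± 5930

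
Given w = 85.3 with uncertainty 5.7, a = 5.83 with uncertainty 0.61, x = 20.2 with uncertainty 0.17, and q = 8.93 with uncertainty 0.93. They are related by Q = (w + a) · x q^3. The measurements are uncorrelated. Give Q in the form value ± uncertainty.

Let u = w + a = 91.1. δu = √(δw² + δa²) = √(32.5 + 0.372) = 5.73, so δu/u = 0.0629.
Q is then a monomial in u, x, q:
δQ/Q = √((δu/u)² + (1·δx/x)² + (3·δq/q)²) = √(0.00396 + 7.08e-05 + 0.0976) = 0.319
Q = 1.31e+06, so δQ = 0.319 × 1.31e+06 = 4.18e+05.

(1.31 ± 0.418) × 10^6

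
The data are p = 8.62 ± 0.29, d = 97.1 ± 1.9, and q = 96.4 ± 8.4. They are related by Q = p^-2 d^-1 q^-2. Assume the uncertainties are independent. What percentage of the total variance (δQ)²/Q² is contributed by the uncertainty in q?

86.1%

(δQ/Q)² = (-2·δp/p)² + (-1·δd/d)² + (-2·δq/q)²
  p term: (-2×0.0336)² = 0.00453
  d term: (-1×0.0196)² = 0.000383
  q term: (-2×0.0871)² = 0.0304
Total = 0.0353. Share from q = 0.0304/0.0353 = 0.861.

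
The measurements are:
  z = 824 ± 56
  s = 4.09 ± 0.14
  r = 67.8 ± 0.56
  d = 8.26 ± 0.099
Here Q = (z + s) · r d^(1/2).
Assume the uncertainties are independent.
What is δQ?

Let u = z + s = 828. δu = √(δz² + δs²) = √(3140 + 0.0196) = 56.0, so δu/u = 0.0676.
Q is then a monomial in u, r, d:
δQ/Q = √((δu/u)² + (1·δr/r)² + (½·δd/d)²) = √(0.00457 + 6.82e-05 + 3.59e-05) = 0.0684
Q = 1.61e+05, so δQ = 0.0684 × 1.61e+05 = 11000.

11000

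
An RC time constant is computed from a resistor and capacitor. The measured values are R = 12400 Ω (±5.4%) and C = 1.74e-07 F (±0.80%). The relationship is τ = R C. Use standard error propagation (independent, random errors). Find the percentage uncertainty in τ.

5.46%

Each factor contributes (exponent × relative error)² to (δτ/τ)²:
  (1·δR/R)² = (1×0.0540)² = 0.00292;  (1·δC/C)² = (1×0.00800)² = 6.4e-05
δτ/τ = √(0.00298) = 0.0546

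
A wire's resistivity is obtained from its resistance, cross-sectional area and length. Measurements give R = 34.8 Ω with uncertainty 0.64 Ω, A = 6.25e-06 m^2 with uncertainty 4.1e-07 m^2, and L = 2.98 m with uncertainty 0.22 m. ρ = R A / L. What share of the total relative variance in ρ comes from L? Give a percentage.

54.0%

(δρ/ρ)² = (1·δR/R)² + (1·δA/A)² + (-1·δL/L)²
  R term: (1×0.0184)² = 0.000338
  A term: (1×0.0656)² = 0.00430
  L term: (-1×0.0738)² = 0.00545
Total = 0.0101. Share from L = 0.00545/0.0101 = 0.540.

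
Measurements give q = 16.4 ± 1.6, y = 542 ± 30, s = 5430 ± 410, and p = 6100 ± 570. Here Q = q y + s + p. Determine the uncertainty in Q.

Let w = q·y = 8890. δw/w = √((1·δq/q)² + (1·δy/y)²) = √(0.00952 + 0.00306) = 0.112, so δw = 997.
Q = w + s + p: δQ = √(δw² + δs² + δp²) = √(9.94e+05 + 1.68e+05 + 3.25e+05) = 1220

1220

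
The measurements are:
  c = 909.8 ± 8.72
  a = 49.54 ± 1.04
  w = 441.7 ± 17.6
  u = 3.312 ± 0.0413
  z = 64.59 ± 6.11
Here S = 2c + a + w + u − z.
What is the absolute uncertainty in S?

S is a linear combination, so absolute uncertainties add in quadrature:
  (2·δc)² = 304;  (δa)² = 1.08;  (δw)² = 310;  (δu)² = 0.00171;  (δz)² = 37.3
δS = √(652) = 25.5

25.5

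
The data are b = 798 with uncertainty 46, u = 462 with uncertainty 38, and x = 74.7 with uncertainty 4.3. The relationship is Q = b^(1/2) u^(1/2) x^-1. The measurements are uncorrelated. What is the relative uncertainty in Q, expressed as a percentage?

For a monomial Q ∝ b^(1/2), u^(1/2), x^-1, fractional errors add in quadrature:
  (½·δb/b)² = (0.5×0.0576)² = 0.000831;  (½·δu/u)² = (0.5×0.0823)² = 0.00169;  (-1·δx/x)² = (-1×0.0576)² = 0.00331
δQ/Q = √(0.00584) = 0.0764

7.64%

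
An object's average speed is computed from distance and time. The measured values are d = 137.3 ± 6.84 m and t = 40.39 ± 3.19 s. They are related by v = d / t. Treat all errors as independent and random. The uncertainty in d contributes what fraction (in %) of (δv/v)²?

28.5%

(δv/v)² = (1·δd/d)² + (-1·δt/t)²
  d term: (1×0.0498)² = 0.00248
  t term: (-1×0.0790)² = 0.00624
Total = 0.00872. Share from d = 0.00248/0.00872 = 0.285.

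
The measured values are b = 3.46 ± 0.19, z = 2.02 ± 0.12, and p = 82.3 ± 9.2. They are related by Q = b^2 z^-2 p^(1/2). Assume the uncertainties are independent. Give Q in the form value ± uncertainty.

For a monomial Q ∝ b^2, z^-2, p^(1/2), fractional errors add in quadrature:
  (2·δb/b)² = (2×0.0549)² = 0.0121;  (-2·δz/z)² = (-2×0.0594)² = 0.0141;  (½·δp/p)² = (0.5×0.112)² = 0.00312
δQ/Q = √(0.0293) = 0.171
Q = 26.6, so δQ = 0.171 × 26.6 = 4.56.

26.6 ± 4.56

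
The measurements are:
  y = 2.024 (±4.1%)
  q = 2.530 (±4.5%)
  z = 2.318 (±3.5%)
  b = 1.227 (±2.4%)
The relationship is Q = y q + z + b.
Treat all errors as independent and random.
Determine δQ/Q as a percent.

Let p = y·q = 5.121. δp/p = √((1·δy/y)² + (1·δq/q)²) = √(0.00168 + 0.00202) = 0.0609, so δp = 0.312.
Q = p + z + b: δQ = √(δp² + δz² + δb²) = √(0.0972 + 0.00658 + 0.000867) = 0.323
Q = 8.666, so δQ/Q = 0.323/8.666 = 0.0373.

3.73%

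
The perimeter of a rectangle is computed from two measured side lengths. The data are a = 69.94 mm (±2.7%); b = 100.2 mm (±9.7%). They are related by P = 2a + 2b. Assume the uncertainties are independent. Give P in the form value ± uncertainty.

Sums and differences: (δP)² = Σ (cᵢ δxᵢ)².
  (2·δa)² = 14.3;  (2·δb)² = 378
δP = √(392) = 19.8 mm
P = 340.3 mm.

340.3 ± 19.8 mm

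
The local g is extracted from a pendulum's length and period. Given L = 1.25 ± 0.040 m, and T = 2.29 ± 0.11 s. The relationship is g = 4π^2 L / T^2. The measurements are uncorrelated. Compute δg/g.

0.101

Since g is a product/quotient, work with relative uncertainties:
  (1·δL/L)² = (1×0.0320)² = 0.00102;  (-2·δT/T)² = (-2×0.0480)² = 0.00923
δg/g = √(0.0103) = 0.101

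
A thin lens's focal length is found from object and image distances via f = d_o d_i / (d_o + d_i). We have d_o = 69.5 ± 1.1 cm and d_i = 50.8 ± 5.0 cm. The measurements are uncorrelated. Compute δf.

∂f/∂d_o = (d_i/(d_o+d_i))² = 0.178;  ∂f/∂d_i = (d_o/(d_o+d_i))² = 0.334
δf = √((∂f/∂d_o · δd_o)² + (∂f/∂d_i · δd_i)²) = √(0.0385 + 2.78) = 1.68 cm

1.68 cm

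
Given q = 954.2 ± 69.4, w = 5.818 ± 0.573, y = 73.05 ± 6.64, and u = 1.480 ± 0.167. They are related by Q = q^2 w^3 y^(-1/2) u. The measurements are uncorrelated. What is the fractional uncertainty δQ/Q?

0.351

Each factor contributes (exponent × relative error)² to (δQ/Q)²:
  (2·δq/q)² = (2×0.0727)² = 0.0212;  (3·δw/w)² = (3×0.0985)² = 0.0873;  (−½·δy/y)² = (-0.5×0.0909)² = 0.00207;  (1·δu/u)² = (1×0.113)² = 0.0127
δQ/Q = √(0.123) = 0.351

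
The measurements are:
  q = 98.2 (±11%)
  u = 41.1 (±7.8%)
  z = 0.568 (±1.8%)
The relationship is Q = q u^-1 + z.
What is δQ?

0.322

Let p = q·u^-1 = 2.39. δp/p = √((1·δq/q)² + (-1·δu/u)²) = √(0.0121 + 0.00608) = 0.135, so δp = 0.322.
Q = p + z: δQ = √(δp² + δz²) = √(0.104 + 0.000105) = 0.322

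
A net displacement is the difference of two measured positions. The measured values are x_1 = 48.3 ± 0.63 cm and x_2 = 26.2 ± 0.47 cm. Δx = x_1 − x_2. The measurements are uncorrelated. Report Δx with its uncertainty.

Δx is a linear combination, so absolute uncertainties add in quadrature:
  (δx_1)² = 0.397;  (δx_2)² = 0.221
δΔx = √(0.618) = 0.786 cm
Δx = 22.1 cm.

22.1 ± 0.786 cm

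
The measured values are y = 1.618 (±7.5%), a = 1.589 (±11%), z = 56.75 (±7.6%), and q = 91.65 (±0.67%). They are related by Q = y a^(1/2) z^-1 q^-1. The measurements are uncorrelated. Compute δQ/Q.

0.120

Each factor contributes (exponent × relative error)² to (δQ/Q)²:
  (1·δy/y)² = (1×0.0750)² = 0.00562;  (½·δa/a)² = (0.5×0.110)² = 0.00302;  (-1·δz/z)² = (-1×0.0760)² = 0.00578;  (-1·δq/q)² = (-1×0.00670)² = 4.49e-05
δQ/Q = √(0.0145) = 0.120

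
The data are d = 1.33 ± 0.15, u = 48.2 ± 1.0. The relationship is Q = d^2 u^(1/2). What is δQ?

2.77

For a monomial Q ∝ d^2, u^(1/2), fractional errors add in quadrature:
  (2·δd/d)² = (2×0.113)² = 0.0509;  (½·δu/u)² = (0.5×0.0207)² = 0.000108
δQ/Q = √(0.0510) = 0.226
Q = 12.3, so δQ = 0.226 × 12.3 = 2.77.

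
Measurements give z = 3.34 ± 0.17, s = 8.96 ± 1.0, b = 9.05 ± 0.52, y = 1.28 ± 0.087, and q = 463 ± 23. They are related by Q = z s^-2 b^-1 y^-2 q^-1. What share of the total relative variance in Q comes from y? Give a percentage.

(δQ/Q)² = (1·δz/z)² + (-2·δs/s)² + (-1·δb/b)² + (-2·δy/y)² + (-1·δq/q)²
  z term: (1×0.0509)² = 0.00259
  s term: (-2×0.112)² = 0.0498
  b term: (-1×0.0575)² = 0.00330
  y term: (-2×0.0680)² = 0.0185
  q term: (-1×0.0497)² = 0.00247
Total = 0.0767. Share from y = 0.0185/0.0767 = 0.241.

24.1%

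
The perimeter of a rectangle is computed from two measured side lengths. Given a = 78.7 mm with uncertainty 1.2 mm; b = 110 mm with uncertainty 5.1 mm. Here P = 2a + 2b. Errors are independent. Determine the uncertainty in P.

10.5 mm

For a sum/difference, combine absolute errors in quadrature:
  (2·δa)² = 5.76;  (2·δb)² = 104
δP = √(110) = 10.5 mm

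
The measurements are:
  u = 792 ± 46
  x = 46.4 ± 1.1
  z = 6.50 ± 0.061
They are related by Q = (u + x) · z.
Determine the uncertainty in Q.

303

Let w = u + x = 838. δw = √(δu² + δx²) = √(2120 + 1.21) = 46.0, so δw/w = 0.0549.
Q is then a monomial in w, z:
δQ/Q = √((δw/w)² + (1·δz/z)²) = √(0.00301 + 8.81e-05) = 0.0557
Q = 5450, so δQ = 0.0557 × 5450 = 303.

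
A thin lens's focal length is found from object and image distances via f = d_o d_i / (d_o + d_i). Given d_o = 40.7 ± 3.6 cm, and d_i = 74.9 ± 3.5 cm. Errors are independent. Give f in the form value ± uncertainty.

∂f/∂d_o = (d_i/(d_o+d_i))² = 0.420;  ∂f/∂d_i = (d_o/(d_o+d_i))² = 0.124
δf = √((∂f/∂d_o · δd_o)² + (∂f/∂d_i · δd_i)²) = √(2.28 + 0.188) = 1.57 cm
f = 26.4 cm.

26.4 ± 1.57 cm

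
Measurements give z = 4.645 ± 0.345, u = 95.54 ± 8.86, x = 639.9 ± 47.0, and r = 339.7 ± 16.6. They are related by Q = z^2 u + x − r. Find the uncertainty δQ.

Let p = z^2·u = 2061. δp/p = √((2·δz/z)² + (1·δu/u)²) = √(0.0221 + 0.00860) = 0.175, so δp = 361.
Q = p + x − r: δQ = √(δp² + δx² + δr²) = √(1.3e+05 + 2210 + 276) = 364

364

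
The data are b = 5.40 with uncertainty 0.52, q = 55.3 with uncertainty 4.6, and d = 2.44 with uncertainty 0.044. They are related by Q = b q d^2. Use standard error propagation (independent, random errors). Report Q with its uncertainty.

1780 ± 235

Products/powers → add relative errors in quadrature, weighted by exponent:
  (1·δb/b)² = (1×0.0963)² = 0.00927;  (1·δq/q)² = (1×0.0832)² = 0.00692;  (2·δd/d)² = (2×0.0180)² = 0.00130
δQ/Q = √(0.0175) = 0.132
Q = 1780, so δQ = 0.132 × 1780 = 235.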